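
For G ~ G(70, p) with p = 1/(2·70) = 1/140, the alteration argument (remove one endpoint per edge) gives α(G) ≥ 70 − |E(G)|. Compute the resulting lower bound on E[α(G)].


E[|E(G)|] = C(70, 2)·p = 2415 · (1/140) = 69/4.
E[α(G)] ≥ n − E[|E(G)|] = 70 − 69/4 = 211/4.
Numerically: ≈ 52.750.
(This is only a lower bound; the true E[α(G)] may be larger.)

E[α(G)] ≥ 211/4 ≈ 52.750.


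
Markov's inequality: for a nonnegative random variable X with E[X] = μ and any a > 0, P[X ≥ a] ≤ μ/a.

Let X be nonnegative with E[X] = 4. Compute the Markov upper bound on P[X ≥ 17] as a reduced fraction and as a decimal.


μ = E[X] = 4, a = 17.
Markov: P[X ≥ 17] ≤ μ/a = (4)/17 = 4/17.
Numerically: ≈ 0.235.
(Since a = 17 > μ = 4.000, the bound 4/17 is < 1 and informative.)

P[X ≥ 17] ≤ 4/17 ≈ 0.235.


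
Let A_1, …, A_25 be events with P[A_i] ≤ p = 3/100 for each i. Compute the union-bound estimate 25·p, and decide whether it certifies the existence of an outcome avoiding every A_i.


Union bound: P[∪_{i=1}^{25} A_i] ≤ Σ_i P[A_i] ≤ 25·p = 25·(3/100) = 3/4.
Numerically: 3/4 ≈ 0.750.
Is 3/4 < 1? YES.
Since P[∪ A_i] ≤ 3/4 < 1, the complement has P[∩ A_i^c] ≥ 1 − 3/4 = 1/4 > 0, so some outcome avoids every A_i.

25·p = 3/4 ≈ 0.750; existence CERTIFIED by the union bound.


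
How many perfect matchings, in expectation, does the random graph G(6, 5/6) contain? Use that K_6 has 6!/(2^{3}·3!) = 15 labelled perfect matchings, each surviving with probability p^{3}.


K_6 has 6!/(2^{3}·3!) = 15 labelled perfect matchings.
For each such perfect matching H, let X_H = 1 if all 3 edges of H are present in G. Then P[X_H = 1] = p^{3} = (5/6)^{3} = 125/216.
By linearity: E[X] = Σ_H E[X_H] = 15 · p^{3} = 15 · 125/216 = 625/72.
Numerically: E[X] ≈ 8.68056.

E[X] = 15 · (5/6)^{3} = 625/72 ≈ 8.68056.


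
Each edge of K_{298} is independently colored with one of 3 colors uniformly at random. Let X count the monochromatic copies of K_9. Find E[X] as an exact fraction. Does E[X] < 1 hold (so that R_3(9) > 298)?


E[X] = C(298, 9) · 3^{1 − 36} = 45207677551849890 · 3^{−35} = 45207677551849890/50031545098999707.
As a reduced fraction: E[X] = 15069225850616630/16677181699666569 ≈ 0.90358.
Is E[X] < 1? YES.
Since E[X] < 1, there exists a 3-coloring of K_{298} with no monochromatic K_9; hence R_3(9) > 298.

E[X] = 15069225850616630/16677181699666569 ≈ 0.90358; E[X] < 1, so R_3(9) > 298.


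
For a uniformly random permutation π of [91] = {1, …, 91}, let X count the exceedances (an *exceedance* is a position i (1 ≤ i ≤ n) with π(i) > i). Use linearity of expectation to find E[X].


Write X = Σ_{i=1}^{91} X_i, where X_i = 1_{π(i) > i}.
For each fixed i, π(i) is uniform over {1, …, 91} (marginal of a uniform permutation), so P[π(i) > i] = (n − i)/n. Summing: Σ_{i=1}^{91} (n − i)/n = (0 + 1 + … + 90)/91 = 91(91 − 1)/(2·91) = (91 − 1)/2.
Hence E[X] = Σ_{i=1}^{91} (91 − i)/91 = 45 ≈ 45.000000.

E[X] = 45 = 45.000000.


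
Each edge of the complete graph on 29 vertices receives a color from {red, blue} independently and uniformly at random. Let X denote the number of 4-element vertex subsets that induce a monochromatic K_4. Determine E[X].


Let X = Σ_S X_S over the C(29, 4) = 23751 subsets S of size 4, where X_S = 1 if the K_4 on S is monochromatic.
For a fixed S, the K_4 on S has C(4, 2) = 6 edges. P[all 6 edges red] = (1/2)^6, and likewise for blue, so P[monochromatic] = 2·(1/2)^6 = 2^{1 − 6} = 1/32.
By linearity of expectation: E[X] = C(29, 4) · 2^{1 − 6} = 23751 · 1/32 = 23751/32.
Numerically: E[X] ≈ 742.2188.

E[X] = C(29,4)·2^(1−C(4,2)) = 23751/32 ≈ 742.2188.


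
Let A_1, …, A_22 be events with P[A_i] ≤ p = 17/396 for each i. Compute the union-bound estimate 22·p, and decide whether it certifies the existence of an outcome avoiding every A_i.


Union bound: P[∪_{i=1}^{22} A_i] ≤ Σ_i P[A_i] ≤ 22·p = 22·(17/396) = 17/18.
Numerically: 17/18 ≈ 0.9444.
Is 17/18 < 1? YES.
Since P[∪ A_i] ≤ 17/18 < 1, the complement has P[∩ A_i^c] ≥ 1 − 17/18 = 1/18 > 0, so some outcome avoids every A_i.

22·p = 17/18 ≈ 0.9444; existence CERTIFIED by the union bound.


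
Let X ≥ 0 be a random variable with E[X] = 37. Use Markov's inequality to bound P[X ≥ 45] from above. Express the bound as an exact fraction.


μ = E[X] = 37, a = 45.
Markov: P[X ≥ 45] ≤ μ/a = (37)/45 = 37/45.
Numerically: ≈ 0.822.
(Since a = 45 > μ = 37.000, the bound 37/45 is < 1 and informative.)

P[X ≥ 45] ≤ 37/45 ≈ 0.822.


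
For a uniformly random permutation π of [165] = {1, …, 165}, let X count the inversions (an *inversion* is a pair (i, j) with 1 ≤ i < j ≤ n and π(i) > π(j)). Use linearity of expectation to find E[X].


Write X = Σ X_I over the C(165, 2) = 13530 pairs i < j, with X_I the indicator of one inversion.
There are 13530 indicators.
For each fixed pair i < j, the values π(i) and π(j) are two distinct elements of {1, …, 165} in uniformly random order; by symmetry P[π(i) > π(j)] = 1/2.
By linearity: E[X] = 13530 · (1/2) = C(165, 2) · (1/2) = 13530/2 = 6765 ≈ 6765.0000.

E[X] = 6765 = 6765.0000.


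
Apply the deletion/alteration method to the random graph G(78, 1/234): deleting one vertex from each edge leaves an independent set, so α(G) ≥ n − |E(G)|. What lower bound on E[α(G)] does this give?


E[|E(G)|] = C(78, 2)·p = 3003 · (1/234) = 77/6.
E[α(G)] ≥ n − E[|E(G)|] = 78 − 77/6 = 391/6.
Numerically: ≈ 65.166667.
(This is only a lower bound; the true E[α(G)] may be larger.)

E[α(G)] ≥ 391/6 ≈ 65.166667.


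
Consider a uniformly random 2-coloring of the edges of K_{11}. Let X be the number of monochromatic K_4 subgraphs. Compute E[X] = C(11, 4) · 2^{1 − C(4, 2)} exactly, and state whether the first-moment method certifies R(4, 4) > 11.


E[X] = C(11, 4) · 2^{1 − 6} = 330 · 2^{−5} = 330/32.
As a reduced fraction: E[X] = 165/16 ≈ 10.312500.
Is E[X] < 1? NO.
Since E[X] ≥ 1, the first-moment bound is inconclusive at n = 11; it does NOT by itself certify R(4, 4) > 11.

E[X] = 165/16 ≈ 10.312500; E[X] ≥ 1; first-moment method inconclusive here.


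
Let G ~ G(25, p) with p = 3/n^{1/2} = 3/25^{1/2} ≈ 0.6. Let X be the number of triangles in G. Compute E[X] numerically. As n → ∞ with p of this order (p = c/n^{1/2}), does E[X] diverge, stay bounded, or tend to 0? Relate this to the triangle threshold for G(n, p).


Number of potential triangles: C(25, 3) = 2300.
Each occurs with probability p³ ≈ (0.6)³ ≈ 2.16000e-01.
By linearity: E[X] = C(25, 3)·p³ ≈ 2300 · 2.16000e-01 ≈ 496.800.
Since α = 1/2 < 1, p = c/n^{1/2} ≫ 1/n is above the triangle threshold p ~ 1/n. Asymptotically E[X] ~ (c³/6)·n^{3(1−α)} = (3³/6)·n^{1.5} → ∞; triangles are abundant w.h.p.

E[X] ≈ 496.800; in regime p = Θ(1/n^{1/2}) E[X] diverges (above the triangle threshold p ~ 1/n).


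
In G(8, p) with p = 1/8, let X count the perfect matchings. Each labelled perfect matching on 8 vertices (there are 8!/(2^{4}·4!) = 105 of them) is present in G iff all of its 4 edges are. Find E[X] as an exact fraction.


K_8 has 8!/(2^{4}·4!) = 105 labelled perfect matchings.
For each such perfect matching H, let X_H = 1 if all 4 edges of H are present in G. Then P[X_H = 1] = p^{4} = (1/8)^{4} = 1/4096.
By linearity of expectation: E[X] = Σ_H E[X_H] = 105 · p^{4} = 105 · 1/4096 = 105/4096.
Numerically: E[X] ≈ 0.0256348.

E[X] = 105 · (1/8)^{4} = 105/4096 ≈ 0.0256348.


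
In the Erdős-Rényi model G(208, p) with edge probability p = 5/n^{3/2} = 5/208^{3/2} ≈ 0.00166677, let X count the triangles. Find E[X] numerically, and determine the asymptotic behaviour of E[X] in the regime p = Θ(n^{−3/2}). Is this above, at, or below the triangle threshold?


Number of potential triangles: C(208, 3) = 1478256.
Each occurs with probability p³ ≈ (0.00166677)³ ≈ 4.63046926e-09.
By linearity: E[X] = C(208, 3)·p³ ≈ 1478256 · 4.63046926e-09 ≈ 0.006845.
Since α = 3/2 > 1, p = c/n^{3/2} = o(1/n) is below the triangle threshold p ~ 1/n. Asymptotically E[X] ~ (c³/6)·n^{3(1−α)} = (5³/6)·n^{-1.5} → 0, so by Markov's inequality G has no triangles w.h.p.

E[X] ≈ 0.006845; in regime p = Θ(1/n^{3/2}) E[X] tends to 0 (below the triangle threshold p ~ 1/n).


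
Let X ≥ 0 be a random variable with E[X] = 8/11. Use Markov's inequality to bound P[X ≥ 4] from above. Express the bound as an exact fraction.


μ = E[X] = 8/11, a = 4.
Markov: P[X ≥ 4] ≤ μ/a = (8/11)/4 = 2/11.
Numerically: ≈ 0.181818.
(Since a = 4 > μ = 0.727273, the bound 2/11 is < 1 and informative.)

P[X ≥ 4] ≤ 2/11 ≈ 0.181818.


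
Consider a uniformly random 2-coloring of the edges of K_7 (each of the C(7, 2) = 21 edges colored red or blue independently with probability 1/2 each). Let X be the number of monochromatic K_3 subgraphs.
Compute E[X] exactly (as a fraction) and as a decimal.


Let X = Σ_S X_S over the C(7, 3) = 35 subsets S of size 3, where X_S = 1 if the K_3 on S is monochromatic.
For a fixed S, the K_3 on S has C(3, 2) = 3 edges. P[all 3 edges red] = (1/2)^3, and likewise for blue, so P[monochromatic] = 2·(1/2)^3 = 2^{1 − 3} = 1/4.
By linearity of expectation: E[X] = C(7, 3) · 2^{1 − 3} = 35 · 1/4 = 35/4.
Numerically: E[X] ≈ 8.750.

E[X] = C(7,3)·2^(1−C(3,2)) = 35/4 ≈ 8.750.


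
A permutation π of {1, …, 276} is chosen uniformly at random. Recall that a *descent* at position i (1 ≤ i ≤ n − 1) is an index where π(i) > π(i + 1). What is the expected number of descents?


Write X = Σ X_I over i = 1, …, 275, with X_I the indicator of one descent.
There are 275 indicators.
For each fixed i, the pair (π(i), π(i+1)) is a uniformly random ordered pair of distinct values from {1, …, 276}; by symmetry P[π(i) > π(i+1)] = 1/2.
By linearity: E[X] = 275 · (1/2) = (276 − 1) · (1/2) = 275/2 ≈ 137.50000.

E[X] = 275/2 = 137.50000.


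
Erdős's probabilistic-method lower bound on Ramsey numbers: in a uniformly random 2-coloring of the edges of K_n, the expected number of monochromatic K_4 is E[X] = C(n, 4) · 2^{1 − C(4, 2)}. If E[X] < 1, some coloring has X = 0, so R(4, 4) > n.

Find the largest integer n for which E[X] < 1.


We need C(n, 4) · 2^{1 − 6} < 1, i.e. C(n, 4) < 2^{6 − 1} = 32.
Check values of n near the boundary:
  n = 4: C(4, 4) = 1; 1 < 32? YES
  n = 5: C(5, 4) = 5; 5 < 32? YES
  n = 6: C(6, 4) = 15; 15 < 32? YES
  n = 7: C(7, 4) = 35; 35 < 32? NO
  n = 8: C(8, 4) = 70; 70 < 32? NO
The largest n with C(n, 4) < 32 is n = 6 (where E[X] = 15/32 ≈ 0.4687500). Hence R(4, 4) > 6, i.e. R(4, 4) ≥ 7.

Largest n = 6; hence R(4, 4) > 6.


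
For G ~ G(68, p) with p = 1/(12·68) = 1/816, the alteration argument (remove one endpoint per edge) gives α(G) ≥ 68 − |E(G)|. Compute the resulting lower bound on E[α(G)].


E[|E(G)|] = C(68, 2)·p = 2278 · (1/816) = 67/24.
E[α(G)] ≥ n − E[|E(G)|] = 68 − 67/24 = 1565/24.
Numerically: ≈ 65.2083.
(This is only a lower bound; the true E[α(G)] may be larger.)

E[α(G)] ≥ 1565/24 ≈ 65.2083.


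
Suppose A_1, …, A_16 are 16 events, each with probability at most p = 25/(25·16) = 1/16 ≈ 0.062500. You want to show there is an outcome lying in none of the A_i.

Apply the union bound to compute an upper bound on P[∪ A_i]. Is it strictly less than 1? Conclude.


Union bound: P[∪_{i=1}^{16} A_i] ≤ Σ_i P[A_i] ≤ 16·p = 16·(1/16) = 1.
Numerically: 1 ≈ 1.000000.
Is 1 < 1? NO.
Since the bound 1 is ≥ 1, the union bound is uninformative here; it does NOT by itself certify existence.

16·p = 1 ≈ 1.000000; existence NOT certified by the union bound.


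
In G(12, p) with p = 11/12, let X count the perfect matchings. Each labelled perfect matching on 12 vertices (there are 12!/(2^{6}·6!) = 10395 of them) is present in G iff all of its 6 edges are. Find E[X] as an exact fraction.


K_12 has 12!/(2^{6}·6!) = 10395 labelled perfect matchings.
For each such perfect matching H, let X_H = 1 if all 6 edges of H are present in G. Then P[X_H = 1] = p^{6} = (11/12)^{6} = 1771561/2985984.
By linearity of expectation: E[X] = Σ_H E[X_H] = 10395 · p^{6} = 10395 · 1771561/2985984 = 682050985/110592.
Numerically: E[X] ≈ 6167.

E[X] = 10395 · (11/12)^{6} = 682050985/110592 ≈ 6167.


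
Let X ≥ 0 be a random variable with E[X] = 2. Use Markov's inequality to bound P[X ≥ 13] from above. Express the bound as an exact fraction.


μ = E[X] = 2, a = 13.
Markov: P[X ≥ 13] ≤ μ/a = (2)/13 = 2/13.
Numerically: ≈ 0.154.
(Since a = 13 > μ = 2.000, the bound 2/13 is < 1 and informative.)

P[X ≥ 13] ≤ 2/13 ≈ 0.154.


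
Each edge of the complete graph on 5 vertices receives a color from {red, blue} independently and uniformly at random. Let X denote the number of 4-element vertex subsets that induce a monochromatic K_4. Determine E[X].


Let X = Σ_S X_S over the C(5, 4) = 5 subsets S of size 4, where X_S = 1 if the K_4 on S is monochromatic.
For a fixed S, the K_4 on S has C(4, 2) = 6 edges. P[all 6 edges red] = (1/2)^6, and likewise for blue, so P[monochromatic] = 2·(1/2)^6 = 2^{1 − 6} = 1/32.
By linearity: E[X] = C(5, 4) · 2^{1 − 6} = 5 · 1/32 = 5/32.
Numerically: E[X] ≈ 0.156.

E[X] = C(5,4)·2^(1−C(4,2)) = 5/32 ≈ 0.156.


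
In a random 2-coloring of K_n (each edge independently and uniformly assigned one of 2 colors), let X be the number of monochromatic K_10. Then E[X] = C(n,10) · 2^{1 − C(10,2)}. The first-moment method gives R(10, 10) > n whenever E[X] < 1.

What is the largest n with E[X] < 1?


We need C(n, 10) · 2^{1 − 45} < 1, i.e. C(n, 10) < 2^{45 − 1} = 17592186044416.
Check values of n near the boundary:
  n = 96: C(96, 10) = 11279926456656; 11279926456656 < 17592186044416? YES
  n = 97: C(97, 10) = 12576469727536; 12576469727536 < 17592186044416? YES
  n = 98: C(98, 10) = 14005614014756; 14005614014756 < 17592186044416? YES
  n = 99: C(99, 10) = 15579278510796; 15579278510796 < 17592186044416? YES
  n = 100: C(100, 10) = 17310309456440; 17310309456440 < 17592186044416? YES
  n = 101: C(101, 10) = 19212541264840; 19212541264840 < 17592186044416? NO
The largest n with C(n, 10) < 17592186044416 is n = 100 (where E[X] = 2163788682055/2199023255552 ≈ 0.9840). Hence R(10, 10) > 100, i.e. R(10, 10) ≥ 101.

Largest n = 100; hence R(10, 10) > 100.


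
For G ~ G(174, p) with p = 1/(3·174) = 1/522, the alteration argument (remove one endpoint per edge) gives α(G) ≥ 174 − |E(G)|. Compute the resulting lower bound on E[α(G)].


E[|E(G)|] = C(174, 2)·p = 15051 · (1/522) = 173/6.
E[α(G)] ≥ n − E[|E(G)|] = 174 − 173/6 = 871/6.
Numerically: ≈ 145.167.
(This is only a lower bound; the true E[α(G)] may be larger.)

E[α(G)] ≥ 871/6 ≈ 145.167.


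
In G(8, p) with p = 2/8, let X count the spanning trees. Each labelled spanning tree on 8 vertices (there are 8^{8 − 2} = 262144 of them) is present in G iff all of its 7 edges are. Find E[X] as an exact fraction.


K_8 has 8^{8 − 2} = 262144 labelled spanning trees.
For each such spanning tree H, let X_H = 1 if all 7 edges of H are present in G. Then P[X_H = 1] = p^{7} = (1/4)^{7} = 1/16384.
By linearity: E[X] = Σ_H E[X_H] = 262144 · p^{7} = 262144 · 1/16384 = 16.
Numerically: E[X] ≈ 16.

E[X] = 262144 · (1/4)^{7} = 16 ≈ 16.


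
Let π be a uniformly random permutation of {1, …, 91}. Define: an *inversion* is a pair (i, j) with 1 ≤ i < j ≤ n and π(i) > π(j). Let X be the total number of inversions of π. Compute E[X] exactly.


Write X = Σ X_I over the C(91, 2) = 4095 pairs i < j, with X_I the indicator of one inversion.
There are 4095 indicators.
For each fixed pair i < j, the values π(i) and π(j) are two distinct elements of {1, …, 91} in uniformly random order; by symmetry P[π(i) > π(j)] = 1/2.
By linearity: E[X] = 4095 · (1/2) = C(91, 2) · (1/2) = 4095/2 = 4095/2 ≈ 2047.5000.

E[X] = 4095/2 = 2047.5000.


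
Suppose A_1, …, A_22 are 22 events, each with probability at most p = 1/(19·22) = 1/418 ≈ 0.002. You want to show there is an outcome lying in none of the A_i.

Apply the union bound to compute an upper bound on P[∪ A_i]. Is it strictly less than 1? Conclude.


Union bound: P[∪_{i=1}^{22} A_i] ≤ Σ_i P[A_i] ≤ 22·p = 22·(1/418) = 1/19.
Numerically: 1/19 ≈ 0.053.
Is 1/19 < 1? YES.
Since P[∪ A_i] ≤ 1/19 < 1, the complement has P[∩ A_i^c] ≥ 1 − 1/19 = 18/19 > 0, so some outcome avoids every A_i.

22·p = 1/19 ≈ 0.053; existence CERTIFIED by the union bound.


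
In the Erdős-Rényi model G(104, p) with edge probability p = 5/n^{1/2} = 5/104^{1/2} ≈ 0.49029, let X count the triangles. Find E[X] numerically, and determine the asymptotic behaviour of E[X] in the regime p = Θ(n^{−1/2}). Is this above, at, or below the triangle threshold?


Number of potential triangles: C(104, 3) = 182104.
Each occurs with probability p³ ≈ (0.49029)³ ≈ 1.1785825e-01.
By linearity: E[X] = C(104, 3)·p³ ≈ 182104 · 1.1785825e-01 ≈ 21462.45954.
Since α = 1/2 < 1, p = c/n^{1/2} ≫ 1/n is above the triangle threshold p ~ 1/n. Asymptotically E[X] ~ (c³/6)·n^{3(1−α)} = (5³/6)·n^{1.5} → ∞; triangles are abundant w.h.p.

E[X] ≈ 21462.45954; in regime p = Θ(1/n^{1/2}) E[X] diverges (above the triangle threshold p ~ 1/n).


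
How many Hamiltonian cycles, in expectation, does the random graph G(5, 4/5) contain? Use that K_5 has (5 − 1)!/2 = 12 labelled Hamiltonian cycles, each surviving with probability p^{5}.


K_5 has (5 − 1)!/2 = 12 labelled Hamiltonian cycles.
For each such Hamiltonian cycle H, let X_H = 1 if all 5 edges of H are present in G. Then P[X_H = 1] = p^{5} = (4/5)^{5} = 1024/3125.
By linearity of expectation: E[X] = Σ_H E[X_H] = 12 · p^{5} = 12 · 1024/3125 = 12288/3125.
Numerically: E[X] ≈ 3.932.

E[X] = 12 · (4/5)^{5} = 12288/3125 ≈ 3.932.


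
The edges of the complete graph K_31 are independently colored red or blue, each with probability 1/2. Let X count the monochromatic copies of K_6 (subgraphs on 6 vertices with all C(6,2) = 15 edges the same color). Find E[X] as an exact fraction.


Let X = Σ_S X_S over the C(31, 6) = 736281 subsets S of size 6, where X_S = 1 if the K_6 on S is monochromatic.
For a fixed S, the K_6 on S has C(6, 2) = 15 edges. P[all 15 edges red] = (1/2)^15, and likewise for blue, so P[monochromatic] = 2·(1/2)^15 = 2^{1 − 15} = 1/16384.
Summing: E[X] = C(31, 6) · 2^{1 − 15} = 736281 · 1/16384 = 736281/16384.
Numerically: E[X] ≈ 44.93903.

E[X] = C(31,6)·2^(1−C(6,2)) = 736281/16384 ≈ 44.93903.


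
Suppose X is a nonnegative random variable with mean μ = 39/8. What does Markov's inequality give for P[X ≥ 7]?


μ = E[X] = 39/8, a = 7.
Markov: P[X ≥ 7] ≤ μ/a = (39/8)/7 = 39/56.
Numerically: ≈ 0.696.
(Since a = 7 > μ = 4.875, the bound 39/56 is < 1 and informative.)

P[X ≥ 7] ≤ 39/56 ≈ 0.696.


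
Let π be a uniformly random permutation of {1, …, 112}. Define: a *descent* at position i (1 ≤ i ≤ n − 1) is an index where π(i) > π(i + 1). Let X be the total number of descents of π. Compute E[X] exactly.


Write X = Σ X_I over i = 1, …, 111, with X_I the indicator of one descent.
There are 111 indicators.
For each fixed i, the pair (π(i), π(i+1)) is a uniformly random ordered pair of distinct values from {1, …, 112}; by symmetry P[π(i) > π(i+1)] = 1/2.
By linearity: E[X] = 111 · (1/2) = (112 − 1) · (1/2) = 111/2 ≈ 55.500.

E[X] = 111/2 = 55.500.


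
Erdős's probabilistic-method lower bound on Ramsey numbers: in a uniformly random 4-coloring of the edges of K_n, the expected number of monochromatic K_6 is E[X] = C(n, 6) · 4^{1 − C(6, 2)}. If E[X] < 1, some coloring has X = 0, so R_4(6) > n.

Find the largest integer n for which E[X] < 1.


We need C(n, 6) · 4^{1 − 15} < 1, i.e. C(n, 6) < 4^{15 − 1} = 268435456.
Check values of n near the boundary:
  n = 73: C(73, 6) = 170230452; 170230452 < 268435456? YES
  n = 74: C(74, 6) = 185250786; 185250786 < 268435456? YES
  n = 75: C(75, 6) = 201359550; 201359550 < 268435456? YES
  n = 76: C(76, 6) = 218618940; 218618940 < 268435456? YES
  n = 77: C(77, 6) = 237093780; 237093780 < 268435456? YES
  n = 78: C(78, 6) = 256851595; 256851595 < 268435456? YES
  n = 79: C(79, 6) = 277962685; 277962685 < 268435456? NO
  n = 80: C(80, 6) = 300500200; 300500200 < 268435456? NO
  n = 81: C(81, 6) = 324540216; 324540216 < 268435456? NO
The largest n with C(n, 6) < 268435456 is n = 78 (where E[X] = 256851595/268435456 ≈ 0.9568). Hence R_4(6) > 78, i.e. R_4(6) ≥ 79.

Largest n = 78; hence R_4(6) > 78.


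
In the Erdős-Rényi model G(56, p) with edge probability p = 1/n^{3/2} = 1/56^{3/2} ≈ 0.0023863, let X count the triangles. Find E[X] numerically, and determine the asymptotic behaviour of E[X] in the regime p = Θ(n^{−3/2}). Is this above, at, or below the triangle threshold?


Number of potential triangles: C(56, 3) = 27720.
Each occurs with probability p³ ≈ (0.0023863)³ ≈ 1.3587948e-08.
By linearity: E[X] = C(56, 3)·p³ ≈ 27720 · 1.3587948e-08 ≈ 0.00038.
Since α = 3/2 > 1, p = c/n^{3/2} = o(1/n) is below the triangle threshold p ~ 1/n. Asymptotically E[X] ~ (c³/6)·n^{3(1−α)} = (1³/6)·n^{-1.5} → 0, so by Markov's inequality G has no triangles w.h.p.

E[X] ≈ 0.00038; in regime p = Θ(1/n^{3/2}) E[X] tends to 0 (below the triangle threshold p ~ 1/n).


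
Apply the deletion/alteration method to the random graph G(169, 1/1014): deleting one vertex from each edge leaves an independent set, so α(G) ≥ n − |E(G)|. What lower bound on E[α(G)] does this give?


E[|E(G)|] = C(169, 2)·p = 14196 · (1/1014) = 14.
E[α(G)] ≥ n − E[|E(G)|] = 169 − 14 = 155.
Numerically: ≈ 155.00000.
(This is only a lower bound; the true E[α(G)] may be larger.)

E[α(G)] ≥ 155 ≈ 155.00000.


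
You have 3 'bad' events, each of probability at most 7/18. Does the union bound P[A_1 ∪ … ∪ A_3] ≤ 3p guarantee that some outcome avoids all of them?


Union bound: P[∪_{i=1}^{3} A_i] ≤ Σ_i P[A_i] ≤ 3·p = 3·(7/18) = 7/6.
Numerically: 7/6 ≈ 1.166667.
Is 7/6 < 1? NO.
Since the bound 7/6 is ≥ 1, the union bound is uninformative here; it does NOT by itself certify existence.

3·p = 7/6 ≈ 1.166667; existence NOT certified by the union bound.


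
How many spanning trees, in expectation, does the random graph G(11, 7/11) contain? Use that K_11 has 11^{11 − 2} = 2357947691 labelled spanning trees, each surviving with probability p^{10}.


K_11 has 11^{11 − 2} = 2357947691 labelled spanning trees.
For each such spanning tree H, let X_H = 1 if all 10 edges of H are present in G. Then P[X_H = 1] = p^{10} = (7/11)^{10} = 282475249/25937424601.
By linearity: E[X] = Σ_H E[X_H] = 2357947691 · p^{10} = 2357947691 · 282475249/25937424601 = 282475249/11.
Numerically: E[X] ≈ 2.56796e+07.

E[X] = 2357947691 · (7/11)^{10} = 282475249/11 ≈ 2.56796e+07.


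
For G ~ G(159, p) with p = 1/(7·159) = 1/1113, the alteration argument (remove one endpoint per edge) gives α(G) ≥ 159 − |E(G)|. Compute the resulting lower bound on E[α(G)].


E[|E(G)|] = C(159, 2)·p = 12561 · (1/1113) = 79/7.
E[α(G)] ≥ n − E[|E(G)|] = 159 − 79/7 = 1034/7.
Numerically: ≈ 147.7143.
(This is only a lower bound; the true E[α(G)] may be larger.)

E[α(G)] ≥ 1034/7 ≈ 147.7143.


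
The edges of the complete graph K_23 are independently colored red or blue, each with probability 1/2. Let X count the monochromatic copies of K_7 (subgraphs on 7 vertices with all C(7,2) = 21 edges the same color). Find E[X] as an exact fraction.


Let X = Σ_S X_S over the C(23, 7) = 245157 subsets S of size 7, where X_S = 1 if the K_7 on S is monochromatic.
For a fixed S, the K_7 on S has C(7, 2) = 21 edges. P[all 21 edges red] = (1/2)^21, and likewise for blue, so P[monochromatic] = 2·(1/2)^21 = 2^{1 − 21} = 1/1048576.
By linearity of expectation: E[X] = C(23, 7) · 2^{1 − 21} = 245157 · 1/1048576 = 245157/1048576.
Numerically: E[X] ≈ 0.234.

E[X] = C(23,7)·2^(1−C(7,2)) = 245157/1048576 ≈ 0.234.


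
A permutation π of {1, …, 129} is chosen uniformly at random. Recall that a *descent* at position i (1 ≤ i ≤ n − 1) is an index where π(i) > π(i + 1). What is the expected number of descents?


Write X = Σ X_I over i = 1, …, 128, with X_I the indicator of one descent.
There are 128 indicators.
For each fixed i, the pair (π(i), π(i+1)) is a uniformly random ordered pair of distinct values from {1, …, 129}; by symmetry P[π(i) > π(i+1)] = 1/2.
By linearity: E[X] = 128 · (1/2) = (129 − 1) · (1/2) = 64 ≈ 64.000.

E[X] = 64 = 64.000.


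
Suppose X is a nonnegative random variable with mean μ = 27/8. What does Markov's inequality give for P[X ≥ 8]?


μ = E[X] = 27/8, a = 8.
Markov: P[X ≥ 8] ≤ μ/a = (27/8)/8 = 27/64.
Numerically: ≈ 0.4219.
(Since a = 8 > μ = 3.3750, the bound 27/64 is < 1 and informative.)

P[X ≥ 8] ≤ 27/64 ≈ 0.4219.


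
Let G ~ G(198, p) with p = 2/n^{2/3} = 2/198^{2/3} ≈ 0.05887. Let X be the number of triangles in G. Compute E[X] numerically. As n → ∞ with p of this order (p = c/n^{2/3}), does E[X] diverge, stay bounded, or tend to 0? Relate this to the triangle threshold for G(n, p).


Number of potential triangles: C(198, 3) = 1274196.
Each occurs with probability p³ ≈ (0.05887)³ ≈ 2.040608e-04.
By linearity: E[X] = C(198, 3)·p³ ≈ 1274196 · 2.040608e-04 ≈ 260.0135.
Since α = 2/3 < 1, p = c/n^{2/3} ≫ 1/n is above the triangle threshold p ~ 1/n. Asymptotically E[X] ~ (c³/6)·n^{3(1−α)} = (2³/6)·n^{1} → ∞; triangles are abundant w.h.p.

E[X] ≈ 260.0135; in regime p = Θ(1/n^{2/3}) E[X] diverges (above the triangle threshold p ~ 1/n).


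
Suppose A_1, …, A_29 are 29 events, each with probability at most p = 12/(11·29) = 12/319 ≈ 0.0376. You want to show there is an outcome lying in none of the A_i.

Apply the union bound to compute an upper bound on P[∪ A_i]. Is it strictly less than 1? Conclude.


Union bound: P[∪_{i=1}^{29} A_i] ≤ Σ_i P[A_i] ≤ 29·p = 29·(12/319) = 12/11.
Numerically: 12/11 ≈ 1.0909.
Is 12/11 < 1? NO.
Since the bound 12/11 is ≥ 1, the union bound is uninformative here; it does NOT by itself certify existence.

29·p = 12/11 ≈ 1.0909; existence NOT certified by the union bound.


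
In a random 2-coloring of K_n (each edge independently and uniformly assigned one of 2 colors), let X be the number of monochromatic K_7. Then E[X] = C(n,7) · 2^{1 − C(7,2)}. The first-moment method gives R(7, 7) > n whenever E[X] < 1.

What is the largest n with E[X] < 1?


We need C(n, 7) · 2^{1 − 21} < 1, i.e. C(n, 7) < 2^{21 − 1} = 1048576.
Check values of n near the boundary:
  n = 24: C(24, 7) = 346104; 346104 < 1048576? YES
  n = 25: C(25, 7) = 480700; 480700 < 1048576? YES
  n = 26: C(26, 7) = 657800; 657800 < 1048576? YES
  n = 27: C(27, 7) = 888030; 888030 < 1048576? YES
  n = 28: C(28, 7) = 1184040; 1184040 < 1048576? NO
The largest n with C(n, 7) < 1048576 is n = 27 (where E[X] = 444015/524288 ≈ 0.846891). Hence R(7, 7) > 27, i.e. R(7, 7) ≥ 28.

Largest n = 27; hence R(7, 7) > 27.


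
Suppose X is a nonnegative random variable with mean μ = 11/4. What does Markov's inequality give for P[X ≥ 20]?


μ = E[X] = 11/4, a = 20.
Markov: P[X ≥ 20] ≤ μ/a = (11/4)/20 = 11/80.
Numerically: ≈ 0.13750.
(Since a = 20 > μ = 2.75000, the bound 11/80 is < 1 and informative.)

P[X ≥ 20] ≤ 11/80 ≈ 0.13750.


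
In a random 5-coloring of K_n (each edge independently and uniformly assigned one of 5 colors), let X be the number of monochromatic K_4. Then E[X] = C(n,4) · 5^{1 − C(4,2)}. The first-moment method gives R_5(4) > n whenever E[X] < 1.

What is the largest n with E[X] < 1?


We need C(n, 4) · 5^{1 − 6} < 1, i.e. C(n, 4) < 5^{6 − 1} = 3125.
Check values of n near the boundary:
  n = 13: C(13, 4) = 715; 715 < 3125? YES
  n = 14: C(14, 4) = 1001; 1001 < 3125? YES
  n = 15: C(15, 4) = 1365; 1365 < 3125? YES
  n = 16: C(16, 4) = 1820; 1820 < 3125? YES
  n = 17: C(17, 4) = 2380; 2380 < 3125? YES
  n = 18: C(18, 4) = 3060; 3060 < 3125? YES
  n = 19: C(19, 4) = 3876; 3876 < 3125? NO
  n = 20: C(20, 4) = 4845; 4845 < 3125? NO
  n = 21: C(21, 4) = 5985; 5985 < 3125? NO
The largest n with C(n, 4) < 3125 is n = 18 (where E[X] = 612/625 ≈ 0.979). Hence R_5(4) > 18, i.e. R_5(4) ≥ 19.

Largest n = 18; hence R_5(4) > 18.


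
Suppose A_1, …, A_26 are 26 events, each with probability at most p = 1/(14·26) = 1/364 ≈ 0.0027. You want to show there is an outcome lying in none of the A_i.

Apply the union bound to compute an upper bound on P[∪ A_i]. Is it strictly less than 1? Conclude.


Union bound: P[∪_{i=1}^{26} A_i] ≤ Σ_i P[A_i] ≤ 26·p = 26·(1/364) = 1/14.
Numerically: 1/14 ≈ 0.0714.
Is 1/14 < 1? YES.
Since P[∪ A_i] ≤ 1/14 < 1, the complement has P[∩ A_i^c] ≥ 1 − 1/14 = 13/14 > 0, so some outcome avoids every A_i.

26·p = 1/14 ≈ 0.0714; existence CERTIFIED by the union bound.


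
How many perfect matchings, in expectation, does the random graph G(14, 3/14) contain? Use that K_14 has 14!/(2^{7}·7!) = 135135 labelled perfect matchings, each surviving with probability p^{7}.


K_14 has 14!/(2^{7}·7!) = 135135 labelled perfect matchings.
For each such perfect matching H, let X_H = 1 if all 7 edges of H are present in G. Then P[X_H = 1] = p^{7} = (3/14)^{7} = 2187/105413504.
Summing the indicators: E[X] = Σ_H E[X_H] = 135135 · p^{7} = 135135 · 2187/105413504 = 42220035/15059072.
Numerically: E[X] ≈ 2.8036.

E[X] = 135135 · (3/14)^{7} = 42220035/15059072 ≈ 2.8036.


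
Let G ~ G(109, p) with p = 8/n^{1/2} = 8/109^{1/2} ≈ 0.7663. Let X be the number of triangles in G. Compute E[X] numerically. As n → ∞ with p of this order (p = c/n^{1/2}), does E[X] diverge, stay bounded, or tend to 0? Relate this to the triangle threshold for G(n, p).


Number of potential triangles: C(109, 3) = 209934.
Each occurs with probability p³ ≈ (0.7663)³ ≈ 4.499147e-01.
By linearity: E[X] = C(109, 3)·p³ ≈ 209934 · 4.499147e-01 ≈ 94452.3994.
Since α = 1/2 < 1, p = c/n^{1/2} ≫ 1/n is above the triangle threshold p ~ 1/n. Asymptotically E[X] ~ (c³/6)·n^{3(1−α)} = (8³/6)·n^{1.5} → ∞; triangles are abundant w.h.p.

E[X] ≈ 94452.3994; in regime p = Θ(1/n^{1/2}) E[X] diverges (above the triangle threshold p ~ 1/n).


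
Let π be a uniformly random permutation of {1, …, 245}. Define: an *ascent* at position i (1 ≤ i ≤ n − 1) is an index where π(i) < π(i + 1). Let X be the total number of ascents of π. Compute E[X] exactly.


Write X = Σ X_I over i = 1, …, 244, with X_I the indicator of one ascent.
There are 244 indicators.
For each fixed i, the pair (π(i), π(i+1)) is a uniformly random ordered pair of distinct values from {1, …, 245}; by symmetry P[π(i) < π(i+1)] = 1/2.
By linearity: E[X] = 244 · (1/2) = (245 − 1) · (1/2) = 122 ≈ 122.000000.

E[X] = 122 = 122.000000.


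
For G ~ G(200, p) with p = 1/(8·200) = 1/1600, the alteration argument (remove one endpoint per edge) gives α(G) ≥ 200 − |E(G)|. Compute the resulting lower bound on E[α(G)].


E[|E(G)|] = C(200, 2)·p = 19900 · (1/1600) = 199/16.
E[α(G)] ≥ n − E[|E(G)|] = 200 − 199/16 = 3001/16.
Numerically: ≈ 187.5625.
(This is only a lower bound; the true E[α(G)] may be larger.)

E[α(G)] ≥ 3001/16 ≈ 187.5625.


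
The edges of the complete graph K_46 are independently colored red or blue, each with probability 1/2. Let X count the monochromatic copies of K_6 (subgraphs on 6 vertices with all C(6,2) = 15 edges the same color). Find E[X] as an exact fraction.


Let X = Σ_S X_S over the C(46, 6) = 9366819 subsets S of size 6, where X_S = 1 if the K_6 on S is monochromatic.
For a fixed S, the K_6 on S has C(6, 2) = 15 edges. P[all 15 edges red] = (1/2)^15, and likewise for blue, so P[monochromatic] = 2·(1/2)^15 = 2^{1 − 15} = 1/16384.
By linearity of expectation: E[X] = C(46, 6) · 2^{1 − 15} = 9366819 · 1/16384 = 9366819/16384.
Numerically: E[X] ≈ 571.705.

E[X] = C(46,6)·2^(1−C(6,2)) = 9366819/16384 ≈ 571.705.


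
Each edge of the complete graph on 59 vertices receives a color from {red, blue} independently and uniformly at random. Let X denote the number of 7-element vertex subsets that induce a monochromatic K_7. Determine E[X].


Let X = Σ_S X_S over the C(59, 7) = 341149446 subsets S of size 7, where X_S = 1 if the K_7 on S is monochromatic.
For a fixed S, the K_7 on S has C(7, 2) = 21 edges. P[all 21 edges red] = (1/2)^21, and likewise for blue, so P[monochromatic] = 2·(1/2)^21 = 2^{1 − 21} = 1/1048576.
By linearity: E[X] = C(59, 7) · 2^{1 − 21} = 341149446 · 1/1048576 = 170574723/524288.
Numerically: E[X] ≈ 325.34546.

E[X] = C(59,7)·2^(1−C(7,2)) = 170574723/524288 ≈ 325.34546.


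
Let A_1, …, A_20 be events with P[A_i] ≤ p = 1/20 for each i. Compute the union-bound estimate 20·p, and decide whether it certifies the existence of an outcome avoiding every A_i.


Union bound: P[∪_{i=1}^{20} A_i] ≤ Σ_i P[A_i] ≤ 20·p = 20·(1/20) = 1.
Numerically: 1 ≈ 1.00000.
Is 1 < 1? NO.
Since the bound 1 is ≥ 1, the union bound is uninformative here; it does NOT by itself certify existence.

20·p = 1 ≈ 1.00000; existence NOT certified by the union bound.


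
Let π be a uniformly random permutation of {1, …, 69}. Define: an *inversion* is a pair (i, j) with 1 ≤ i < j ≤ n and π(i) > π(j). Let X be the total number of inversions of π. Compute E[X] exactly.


Write X = Σ X_I over the C(69, 2) = 2346 pairs i < j, with X_I the indicator of one inversion.
There are 2346 indicators.
For each fixed pair i < j, the values π(i) and π(j) are two distinct elements of {1, …, 69} in uniformly random order; by symmetry P[π(i) > π(j)] = 1/2.
By linearity: E[X] = 2346 · (1/2) = C(69, 2) · (1/2) = 2346/2 = 1173 ≈ 1173.000000.

E[X] = 1173 = 1173.000000.


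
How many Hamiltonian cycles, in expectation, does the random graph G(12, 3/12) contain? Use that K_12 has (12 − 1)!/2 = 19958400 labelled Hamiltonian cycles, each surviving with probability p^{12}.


K_12 has (12 − 1)!/2 = 19958400 labelled Hamiltonian cycles.
For each such Hamiltonian cycle H, let X_H = 1 if all 12 edges of H are present in G. Then P[X_H = 1] = p^{12} = (1/4)^{12} = 1/16777216.
By linearity of expectation: E[X] = Σ_H E[X_H] = 19958400 · p^{12} = 19958400 · 1/16777216 = 155925/131072.
Numerically: E[X] ≈ 1.18961.

E[X] = 19958400 · (1/4)^{12} = 155925/131072 ≈ 1.18961.


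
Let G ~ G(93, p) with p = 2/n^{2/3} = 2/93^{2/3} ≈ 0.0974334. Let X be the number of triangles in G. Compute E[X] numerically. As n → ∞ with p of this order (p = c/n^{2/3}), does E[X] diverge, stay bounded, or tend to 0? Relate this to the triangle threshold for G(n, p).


Number of potential triangles: C(93, 3) = 129766.
Each occurs with probability p³ ≈ (0.0974334)³ ≈ 9.24962423e-04.
By linearity: E[X] = C(93, 3)·p³ ≈ 129766 · 9.24962423e-04 ≈ 120.028674.
Since α = 2/3 < 1, p = c/n^{2/3} ≫ 1/n is above the triangle threshold p ~ 1/n. Asymptotically E[X] ~ (c³/6)·n^{3(1−α)} = (2³/6)·n^{1} → ∞; triangles are abundant w.h.p.

E[X] ≈ 120.028674; in regime p = Θ(1/n^{2/3}) E[X] diverges (above the triangle threshold p ~ 1/n).


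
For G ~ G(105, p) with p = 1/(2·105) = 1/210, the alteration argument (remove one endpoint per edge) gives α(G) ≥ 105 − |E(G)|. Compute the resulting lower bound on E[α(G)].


E[|E(G)|] = C(105, 2)·p = 5460 · (1/210) = 26.
E[α(G)] ≥ n − E[|E(G)|] = 105 − 26 = 79.
Numerically: ≈ 79.00000.
(This is only a lower bound; the true E[α(G)] may be larger.)

E[α(G)] ≥ 79 ≈ 79.00000.


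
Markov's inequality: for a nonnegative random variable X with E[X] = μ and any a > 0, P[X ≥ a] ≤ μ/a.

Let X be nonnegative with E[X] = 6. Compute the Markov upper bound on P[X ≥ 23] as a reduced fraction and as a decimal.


μ = E[X] = 6, a = 23.
Markov: P[X ≥ 23] ≤ μ/a = (6)/23 = 6/23.
Numerically: ≈ 0.260870.
(Since a = 23 > μ = 6.000000, the bound 6/23 is < 1 and informative.)

P[X ≥ 23] ≤ 6/23 ≈ 0.260870.


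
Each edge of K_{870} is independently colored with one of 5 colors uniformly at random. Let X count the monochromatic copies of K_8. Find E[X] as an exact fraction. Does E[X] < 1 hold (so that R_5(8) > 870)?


E[X] = C(870, 8) · 5^{1 − 28} = 7881626782940464620 · 5^{−27} = 7881626782940464620/7450580596923828125.
As a reduced fraction: E[X] = 1576325356588092924/1490116119384765625 ≈ 1.05785.
Is E[X] < 1? NO.
Since E[X] ≥ 1, the first-moment bound is inconclusive at n = 870; it does NOT by itself certify R_5(8) > 870.

E[X] = 1576325356588092924/1490116119384765625 ≈ 1.05785; E[X] ≥ 1; first-moment method inconclusive here.


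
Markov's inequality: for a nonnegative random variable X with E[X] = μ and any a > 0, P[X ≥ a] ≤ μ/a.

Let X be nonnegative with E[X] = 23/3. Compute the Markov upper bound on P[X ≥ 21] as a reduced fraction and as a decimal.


μ = E[X] = 23/3, a = 21.
Markov: P[X ≥ 21] ≤ μ/a = (23/3)/21 = 23/63.
Numerically: ≈ 0.365.
(Since a = 21 > μ = 7.667, the bound 23/63 is < 1 and informative.)

P[X ≥ 21] ≤ 23/63 ≈ 0.365.


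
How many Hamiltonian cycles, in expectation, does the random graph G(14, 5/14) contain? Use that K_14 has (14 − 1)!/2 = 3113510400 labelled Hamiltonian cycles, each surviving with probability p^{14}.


K_14 has (14 − 1)!/2 = 3113510400 labelled Hamiltonian cycles.
For each such Hamiltonian cycle H, let X_H = 1 if all 14 edges of H are present in G. Then P[X_H = 1] = p^{14} = (5/14)^{14} = 6103515625/11112006825558016.
By linearity of expectation: E[X] = Σ_H E[X_H] = 3113510400 · p^{14} = 3113510400 · 6103515625/11112006825558016 = 5302276611328125/3100448333024.
Numerically: E[X] ≈ 1.71e+03.

E[X] = 3113510400 · (5/14)^{14} = 5302276611328125/3100448333024 ≈ 1.71e+03.


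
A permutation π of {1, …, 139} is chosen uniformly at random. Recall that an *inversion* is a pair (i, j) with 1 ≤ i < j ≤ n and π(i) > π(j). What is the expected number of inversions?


Write X = Σ X_I over the C(139, 2) = 9591 pairs i < j, with X_I the indicator of one inversion.
There are 9591 indicators.
For each fixed pair i < j, the values π(i) and π(j) are two distinct elements of {1, …, 139} in uniformly random order; by symmetry P[π(i) > π(j)] = 1/2.
By linearity: E[X] = 9591 · (1/2) = C(139, 2) · (1/2) = 9591/2 = 9591/2 ≈ 4795.5000.

E[X] = 9591/2 = 4795.5000.


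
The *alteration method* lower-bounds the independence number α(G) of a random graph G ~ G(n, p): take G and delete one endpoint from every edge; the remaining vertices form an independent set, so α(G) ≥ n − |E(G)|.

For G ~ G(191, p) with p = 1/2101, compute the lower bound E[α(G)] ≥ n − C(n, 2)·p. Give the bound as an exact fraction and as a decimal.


E[|E(G)|] = C(191, 2)·p = 18145 · (1/2101) = 95/11.
E[α(G)] ≥ n − E[|E(G)|] = 191 − 95/11 = 2006/11.
Numerically: ≈ 182.3636.
(This is only a lower bound; the true E[α(G)] may be larger.)

E[α(G)] ≥ 2006/11 ≈ 182.3636.


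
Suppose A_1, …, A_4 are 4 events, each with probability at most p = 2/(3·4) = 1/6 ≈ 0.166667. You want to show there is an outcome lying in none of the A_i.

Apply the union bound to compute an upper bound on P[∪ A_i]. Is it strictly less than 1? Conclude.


Union bound: P[∪_{i=1}^{4} A_i] ≤ Σ_i P[A_i] ≤ 4·p = 4·(1/6) = 2/3.
Numerically: 2/3 ≈ 0.666667.
Is 2/3 < 1? YES.
Since P[∪ A_i] ≤ 2/3 < 1, the complement has P[∩ A_i^c] ≥ 1 − 2/3 = 1/3 > 0, so some outcome avoids every A_i.

4·p = 2/3 ≈ 0.666667; existence CERTIFIED by the union bound.


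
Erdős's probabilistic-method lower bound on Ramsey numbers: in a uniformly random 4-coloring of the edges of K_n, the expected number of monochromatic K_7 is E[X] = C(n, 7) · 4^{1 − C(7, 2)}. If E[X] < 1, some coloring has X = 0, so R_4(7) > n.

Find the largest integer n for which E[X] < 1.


We need C(n, 7) · 4^{1 − 21} < 1, i.e. C(n, 7) < 4^{21 − 1} = 1099511627776.
Check values of n near the boundary:
  n = 175: C(175, 7) = 883208107275; 883208107275 < 1099511627776? YES
  n = 176: C(176, 7) = 919790691600; 919790691600 < 1099511627776? YES
  n = 177: C(177, 7) = 957664425960; 957664425960 < 1099511627776? YES
  n = 178: C(178, 7) = 996867063280; 996867063280 < 1099511627776? YES
  n = 179: C(179, 7) = 1037437234460; 1037437234460 < 1099511627776? YES
  n = 180: C(180, 7) = 1079414463600; 1079414463600 < 1099511627776? YES
  n = 181: C(181, 7) = 1122839183400; 1122839183400 < 1099511627776? NO
  n = 182: C(182, 7) = 1167752750736; 1167752750736 < 1099511627776? NO
  n = 183: C(183, 7) = 1214197462413; 1214197462413 < 1099511627776? NO
The largest n with C(n, 7) < 1099511627776 is n = 180 (where E[X] = 67463403975/68719476736 ≈ 0.9817217). Hence R_4(7) > 180, i.e. R_4(7) ≥ 181.

Largest n = 180; hence R_4(7) > 180.
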